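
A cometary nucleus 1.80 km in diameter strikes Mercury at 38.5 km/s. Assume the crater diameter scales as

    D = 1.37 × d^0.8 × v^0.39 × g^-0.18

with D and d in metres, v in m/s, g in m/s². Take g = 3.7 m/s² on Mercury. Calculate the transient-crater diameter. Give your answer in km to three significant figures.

In SI units: d = 1800 m, v = 38500 m/s.
d^0.8 = 1800^0.8 = 402.0
v^0.39 = 38500^0.39 = 61.42
g^-0.18 = 3.7^-0.18 = 0.7902
D = 1.37 × 402.0 × 61.42 × 0.7902 = 26730 m
   = 26.73 km

D ≈ 26.7 km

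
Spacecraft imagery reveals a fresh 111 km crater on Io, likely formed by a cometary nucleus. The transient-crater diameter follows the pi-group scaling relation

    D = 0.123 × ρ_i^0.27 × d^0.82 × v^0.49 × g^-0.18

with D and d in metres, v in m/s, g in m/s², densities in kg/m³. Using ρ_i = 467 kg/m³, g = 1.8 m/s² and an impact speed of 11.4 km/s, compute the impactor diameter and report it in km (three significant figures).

d ≈ 10.4 km

Rearranging for d: d = [D / (0.123 · 467^0.27 · 11400^0.49 · 1.8^-0.18)]^(1/0.82).
D = 111000 m.
467^0.27 = 5.257
11400^0.49 = 97.25
1.8^-0.18 = 0.8996
Denominator = 0.123 × 5.257 × 97.25 × 0.8996 = 56.57
D / 56.57 = 111000 / 56.57 = 1962
d = 1962^(1/0.82) = 1962^1.2195 = 10362 m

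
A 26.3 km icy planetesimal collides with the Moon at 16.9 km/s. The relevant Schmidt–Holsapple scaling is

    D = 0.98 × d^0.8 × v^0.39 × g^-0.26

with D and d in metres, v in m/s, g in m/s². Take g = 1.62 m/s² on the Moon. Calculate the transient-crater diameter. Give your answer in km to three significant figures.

In SI units: d = 26300 m, v = 16900 m/s.
d^0.8 = 26300^0.8 = 3435
v^0.39 = 16900^0.39 = 44.55
g^-0.26 = 1.62^-0.26 = 0.8821
D = 0.98 × 3435 × 44.55 × 0.8821 = 1.323 × 10^5 m
   = 132.3 km

D ≈ 132 km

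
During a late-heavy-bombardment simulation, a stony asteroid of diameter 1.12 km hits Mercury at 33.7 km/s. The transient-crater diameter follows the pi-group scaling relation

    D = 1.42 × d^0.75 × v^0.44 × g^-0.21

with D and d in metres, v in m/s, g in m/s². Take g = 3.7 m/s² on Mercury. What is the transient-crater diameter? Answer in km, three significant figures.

D ≈ 20.5 km

In SI units: d = 1120 m, v = 33700 m/s.
d^0.75 = 1120^0.75 = 193.6
v^0.44 = 33700^0.44 = 98.21
g^-0.21 = 3.7^-0.21 = 0.7598
D = 1.42 × 193.6 × 98.21 × 0.7598 = 20514 m
   = 20.51 km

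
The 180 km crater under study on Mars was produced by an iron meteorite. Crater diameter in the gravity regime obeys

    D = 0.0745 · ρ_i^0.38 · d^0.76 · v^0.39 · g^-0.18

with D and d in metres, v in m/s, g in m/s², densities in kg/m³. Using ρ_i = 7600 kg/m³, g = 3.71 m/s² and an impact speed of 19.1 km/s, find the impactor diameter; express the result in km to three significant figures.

Rearranging for d: d = [D / (0.0745 · 7600^0.38 · 19100^0.39 · 3.71^-0.18)]^(1/0.76).
D = 180000 m.
7600^0.38 = 29.83
19100^0.39 = 46.73
3.71^-0.18 = 0.7898
Denominator = 0.0745 × 29.83 × 46.73 × 0.7898 = 82.02
D / 82.02 = 180000 / 82.02 = 2195
d = 2195^(1/0.76) = 2195^1.3158 = 24926 m

d ≈ 24.9 km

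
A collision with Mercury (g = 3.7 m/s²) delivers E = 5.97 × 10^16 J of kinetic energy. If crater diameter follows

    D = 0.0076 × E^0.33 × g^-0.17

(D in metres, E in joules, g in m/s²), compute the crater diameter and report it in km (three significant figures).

D ≈ 2.09 km

E^0.33 = (5.97 × 10^16)^0.33 = 3.436 × 10^5
g^-0.17 = 3.7^-0.17 = 0.8006
D = 0.0076 × 3.436 × 10^5 × 0.8006 = 2091 m
   = 2.091 km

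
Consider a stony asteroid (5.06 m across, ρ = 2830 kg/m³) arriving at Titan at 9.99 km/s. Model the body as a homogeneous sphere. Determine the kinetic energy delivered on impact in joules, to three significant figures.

v = 9990 m/s.
Mass m = (π/6) ρ d³ = (π/6) × 2830 × (5.06)³ = 1.920 × 10^5 kg
E = ½ m v² = 0.5 × 1.920 × 10^5 × (9990)² = 9.581 × 10^12 J

E ≈ 9.58 × 10^12 J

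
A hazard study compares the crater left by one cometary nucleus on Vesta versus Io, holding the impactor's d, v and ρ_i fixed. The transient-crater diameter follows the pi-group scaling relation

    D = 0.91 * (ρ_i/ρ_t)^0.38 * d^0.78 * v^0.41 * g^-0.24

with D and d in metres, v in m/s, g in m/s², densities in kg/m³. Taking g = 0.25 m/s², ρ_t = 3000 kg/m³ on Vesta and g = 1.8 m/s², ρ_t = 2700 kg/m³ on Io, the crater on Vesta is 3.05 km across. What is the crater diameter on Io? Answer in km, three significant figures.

The impactor-only factors (d, v, ρ_i) cancel in the ratio, leaving D_Io/D_Vesta = (g_Io/g_Vesta)^-0.24 · (ρ_t,Vesta/ρ_t,Io)^0.38.
(1.8/0.25)^-0.24 = 7.200^-0.24 = 0.6226
(3000/2700)^0.38 = 1.111^0.38 = 1.041
Ratio = 0.6226 × 1.041 = 0.6481
D_Io = 0.6481 × 3.05 km = 1.98 km

D ≈ 1.98 km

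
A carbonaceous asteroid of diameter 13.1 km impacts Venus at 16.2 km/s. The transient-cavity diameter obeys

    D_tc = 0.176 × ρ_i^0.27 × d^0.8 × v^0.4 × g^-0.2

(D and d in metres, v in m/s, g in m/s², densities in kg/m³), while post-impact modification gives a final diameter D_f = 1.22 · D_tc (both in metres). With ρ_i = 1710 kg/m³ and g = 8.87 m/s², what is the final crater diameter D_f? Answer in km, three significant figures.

D_f ≈ 98.4 km

In SI: d = 13100 m, v = 16200 m/s.
ρ_i^0.27 = 1710^0.27 = 7.463
d^0.8 = 13100^0.8 = 1967
v^0.4 = 16200^0.4 = 48.28
g^-0.2 = 8.87^-0.2 = 0.6463
D_tc = 0.176 × 7.463 × 1967 × 48.28 × 0.6463 = 80620 m
D_f = 1.22 × 80620 = 98356 m
     = 98.36 km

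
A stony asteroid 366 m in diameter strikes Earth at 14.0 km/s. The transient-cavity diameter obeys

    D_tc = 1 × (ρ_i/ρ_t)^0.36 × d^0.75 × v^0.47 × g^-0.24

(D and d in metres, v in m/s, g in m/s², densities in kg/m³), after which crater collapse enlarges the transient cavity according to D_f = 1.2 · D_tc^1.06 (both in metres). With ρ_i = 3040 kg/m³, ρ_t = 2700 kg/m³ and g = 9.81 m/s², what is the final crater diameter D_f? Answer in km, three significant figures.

v = 14000 m/s.
(ρ_i/ρ_t)^0.36 = (3040/2700)^0.36 = 1.044
d^0.75 = 366^0.75 = 83.68
v^0.47 = 14000^0.47 = 88.85
g^-0.24 = 9.81^-0.24 = 0.5781
D_tc = 1 × 1.044 × 83.68 × 88.85 × 0.5781 = 4487 m
D_f = 1.2 × (4487)^1.06 = 8918 m
     = 8.918 km

D_f ≈ 8.92 km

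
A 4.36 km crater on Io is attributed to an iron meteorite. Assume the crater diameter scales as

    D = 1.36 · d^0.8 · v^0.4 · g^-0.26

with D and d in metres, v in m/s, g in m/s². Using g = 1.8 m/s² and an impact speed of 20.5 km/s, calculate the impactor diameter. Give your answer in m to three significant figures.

Rearranging for d: d = [D / (1.36 · 20500^0.4 · 1.8^-0.26)]^(1/0.8).
D = 4360 m.
20500^0.4 = 53.05
1.8^-0.26 = 0.8583
Denominator = 1.36 × 53.05 × 0.8583 = 61.92
D / 61.92 = 4360 / 61.92 = 70.41
d = 70.41^(1/0.8) = 70.41^1.25 = 204.0 m

d ≈ 204 m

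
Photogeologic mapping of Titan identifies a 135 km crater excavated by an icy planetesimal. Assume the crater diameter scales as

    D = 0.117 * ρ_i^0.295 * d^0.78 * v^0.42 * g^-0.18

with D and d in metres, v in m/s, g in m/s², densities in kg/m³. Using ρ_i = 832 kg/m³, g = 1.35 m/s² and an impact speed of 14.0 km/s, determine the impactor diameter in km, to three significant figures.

Rearranging for d: d = [D / (0.117 · 832^0.295 · 14000^0.42 · 1.35^-0.18)]^(1/0.78).
D = 135000 m.
832^0.295 = 7.268
14000^0.42 = 55.13
1.35^-0.18 = 0.9474
Denominator = 0.117 × 7.268 × 55.13 × 0.9474 = 44.41
D / 44.41 = 135000 / 44.41 = 3040
d = 3040^(1/0.78) = 3040^1.2821 = 29201 m

d ≈ 29.2 km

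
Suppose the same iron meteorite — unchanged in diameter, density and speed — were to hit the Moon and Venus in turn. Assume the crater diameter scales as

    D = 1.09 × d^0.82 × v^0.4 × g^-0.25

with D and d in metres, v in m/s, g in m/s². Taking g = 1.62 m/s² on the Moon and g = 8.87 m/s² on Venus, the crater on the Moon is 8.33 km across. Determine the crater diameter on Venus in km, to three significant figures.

D ≈ 5.45 km

All impactor-dependent factors cancel in the ratio, leaving D_Venus/D_Moon = (g_Venus/g_Moon)^-0.25.
(8.87/1.62)^-0.25 = 5.475^-0.25 = 0.6537
D_Venus = 0.6537 × 8.33 km = 5.45 km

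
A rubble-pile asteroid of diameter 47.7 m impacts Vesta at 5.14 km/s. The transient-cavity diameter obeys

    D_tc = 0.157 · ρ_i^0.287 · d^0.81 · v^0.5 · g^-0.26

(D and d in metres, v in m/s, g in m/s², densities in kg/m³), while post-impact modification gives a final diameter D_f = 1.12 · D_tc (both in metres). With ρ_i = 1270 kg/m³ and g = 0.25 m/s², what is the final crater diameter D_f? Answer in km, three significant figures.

v = 5140 m/s.
ρ_i^0.287 = 1270^0.287 = 7.777
d^0.81 = 47.7^0.81 = 22.89
v^0.5 = 5140^0.5 = 71.69
g^-0.26 = 0.25^-0.26 = 1.434
D_tc = 0.157 × 7.777 × 22.89 × 71.69 × 1.434 = 2873 m
D_f = 1.12 × 2873 = 3218 m
     = 3.218 km

D_f ≈ 3.22 km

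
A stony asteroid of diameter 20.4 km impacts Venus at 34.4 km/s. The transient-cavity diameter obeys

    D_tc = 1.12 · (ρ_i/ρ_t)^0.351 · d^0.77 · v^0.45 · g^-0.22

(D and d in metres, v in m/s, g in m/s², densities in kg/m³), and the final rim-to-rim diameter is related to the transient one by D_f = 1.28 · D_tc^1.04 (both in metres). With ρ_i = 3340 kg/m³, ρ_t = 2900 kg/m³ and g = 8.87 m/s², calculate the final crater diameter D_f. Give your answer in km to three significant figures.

In SI: d = 20400 m, v = 34400 m/s.
(ρ_i/ρ_t)^0.351 = (3340/2900)^0.351 = 1.051
d^0.77 = 20400^0.77 = 2082
v^0.45 = 34400^0.45 = 110.0
g^-0.22 = 8.87^-0.22 = 0.6187
D_tc = 1.12 × 1.051 × 2082 × 110.0 × 0.6187 = 1.668 × 10^5 m
D_f = 1.28 × (1.668 × 10^5)^1.04 = 3.454 × 10^5 m
     = 345.4 km

D_f ≈ 345 km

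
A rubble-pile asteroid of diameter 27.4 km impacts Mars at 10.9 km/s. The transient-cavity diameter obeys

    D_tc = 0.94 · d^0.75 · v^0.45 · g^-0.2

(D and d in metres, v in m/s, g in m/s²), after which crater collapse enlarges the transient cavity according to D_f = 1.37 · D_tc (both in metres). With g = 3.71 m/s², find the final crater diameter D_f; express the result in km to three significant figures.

In SI: d = 27400 m, v = 10900 m/s.
d^0.75 = 27400^0.75 = 2130
v^0.45 = 10900^0.45 = 65.59
g^-0.2 = 3.71^-0.2 = 0.7694
D_tc = 0.94 × 2130 × 65.59 × 0.7694 = 1.010 × 10^5 m
D_f = 1.37 × 1.010 × 10^5 = 1.384 × 10^5 m
     = 138.4 km

D_f ≈ 138 km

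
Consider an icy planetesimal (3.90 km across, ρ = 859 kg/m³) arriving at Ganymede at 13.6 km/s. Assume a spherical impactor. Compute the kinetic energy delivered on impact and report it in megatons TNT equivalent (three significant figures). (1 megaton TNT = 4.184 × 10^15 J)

d = 3900 m; v = 13600 m/s.
Mass m = (π/6) ρ d³ = (π/6) × 859 × (3900)³ = 2.668 × 10^13 kg
E = ½ m v² = 0.5 × 2.668 × 10^13 × (13600)² = 2.467 × 10^21 J
   = 2.467 × 10^21 / 4.184×10^15 = 5.896 × 10^5 Mt

E ≈ 5.90 × 10^5 Mt TNT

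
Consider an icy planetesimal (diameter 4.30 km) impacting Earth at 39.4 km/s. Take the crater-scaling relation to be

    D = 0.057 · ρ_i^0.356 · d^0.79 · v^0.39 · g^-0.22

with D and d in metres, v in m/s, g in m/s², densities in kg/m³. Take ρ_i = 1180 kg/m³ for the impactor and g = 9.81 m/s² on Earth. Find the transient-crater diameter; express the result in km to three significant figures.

In SI units: d = 4300 m, v = 39400 m/s.
ρ_i^0.356 = 1180^0.356 = 12.40
d^0.79 = 4300^0.79 = 742.1
v^0.39 = 39400^0.39 = 61.98
g^-0.22 = 9.81^-0.22 = 0.6051
D = 0.057 × 12.40 × 742.1 × 61.98 × 0.6051 = 19672 m
   = 19.67 km

D ≈ 19.7 km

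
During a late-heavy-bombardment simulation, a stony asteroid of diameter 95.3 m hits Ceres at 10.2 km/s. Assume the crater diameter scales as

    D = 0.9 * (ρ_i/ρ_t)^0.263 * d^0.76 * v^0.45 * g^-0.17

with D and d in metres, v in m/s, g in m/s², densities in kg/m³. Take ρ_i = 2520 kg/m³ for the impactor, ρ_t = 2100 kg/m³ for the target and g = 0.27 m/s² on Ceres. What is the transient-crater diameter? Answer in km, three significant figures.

D ≈ 2.40 km

In SI units: v = 10200 m/s.
(ρ_i/ρ_t)^0.263 = (2520/2100)^0.263 = 1.049
d^0.76 = 95.3^0.76 = 31.92
v^0.45 = 10200^0.45 = 63.66
g^-0.17 = 0.27^-0.17 = 1.249
D = 0.9 × 1.049 × 31.92 × 63.66 × 1.249 = 2396 m
   = 2.396 km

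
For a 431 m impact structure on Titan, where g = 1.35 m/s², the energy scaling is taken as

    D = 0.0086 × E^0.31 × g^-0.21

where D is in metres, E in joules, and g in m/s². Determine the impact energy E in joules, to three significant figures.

Rearranging: E = [D / (0.0086 · g^-0.21)]^(1/0.31).
g^-0.21 = 1.35^-0.21 = 0.9389
D / (0.0086 × 0.9389) = 431 / (8.075 × 10^-3) = 5.337 × 10^4
E = (5.337 × 10^4)^3.2258 = 1.775 × 10^15 J

E ≈ 1.78 × 10^15 J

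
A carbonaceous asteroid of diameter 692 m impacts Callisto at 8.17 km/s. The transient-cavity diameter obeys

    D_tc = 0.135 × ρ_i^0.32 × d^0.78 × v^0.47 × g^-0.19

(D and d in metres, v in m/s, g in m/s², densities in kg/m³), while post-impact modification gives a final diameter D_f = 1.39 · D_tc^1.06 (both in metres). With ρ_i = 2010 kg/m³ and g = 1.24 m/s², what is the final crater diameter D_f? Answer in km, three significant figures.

v = 8170 m/s.
ρ_i^0.32 = 2010^0.32 = 11.40
d^0.78 = 692^0.78 = 164.2
v^0.47 = 8170^0.47 = 68.98
g^-0.19 = 1.24^-0.19 = 0.9600
D_tc = 0.135 × 11.40 × 164.2 × 68.98 × 0.9600 = 16730 m
D_f = 1.39 × (16730)^1.06 = 41679 m
     = 41.68 km

D_f ≈ 41.7 km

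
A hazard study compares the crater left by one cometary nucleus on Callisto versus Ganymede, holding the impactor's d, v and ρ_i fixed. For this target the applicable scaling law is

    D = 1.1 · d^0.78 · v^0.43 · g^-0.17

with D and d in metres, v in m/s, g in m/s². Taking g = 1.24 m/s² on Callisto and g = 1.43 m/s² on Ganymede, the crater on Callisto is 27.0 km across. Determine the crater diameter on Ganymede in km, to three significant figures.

All impactor-dependent factors cancel in the ratio, leaving D_Ganymede/D_Callisto = (g_Ganymede/g_Callisto)^-0.17.
(1.43/1.24)^-0.17 = 1.153^-0.17 = 0.9761
D_Ganymede = 0.9761 × 27.0 km = 26.4 km

D ≈ 26.4 km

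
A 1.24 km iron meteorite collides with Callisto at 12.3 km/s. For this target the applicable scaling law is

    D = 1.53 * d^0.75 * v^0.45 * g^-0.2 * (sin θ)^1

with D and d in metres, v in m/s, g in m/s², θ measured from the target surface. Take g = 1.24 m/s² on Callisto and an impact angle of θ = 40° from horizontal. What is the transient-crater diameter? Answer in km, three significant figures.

D ≈ 13.6 km

In SI units: d = 1240 m, v = 12300 m/s.
d^0.75 = 1240^0.75 = 209.0
v^0.45 = 12300^0.45 = 69.26
g^-0.2 = 1.24^-0.2 = 0.9579
(sin 40°)^1 = 0.6428^1 = 0.6428
D = 1.53 × 209.0 × 69.26 × 0.9579 × 0.6428 = 13637 m
   = 13.64 km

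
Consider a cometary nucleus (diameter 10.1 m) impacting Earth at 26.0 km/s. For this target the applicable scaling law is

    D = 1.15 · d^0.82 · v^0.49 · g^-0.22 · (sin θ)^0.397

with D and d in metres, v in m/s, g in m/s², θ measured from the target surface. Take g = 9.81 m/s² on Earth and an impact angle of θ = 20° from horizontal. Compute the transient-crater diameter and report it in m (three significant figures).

D ≈ 441 m

In SI units: v = 26000 m/s.
d^0.82 = 10.1^0.82 = 6.661
v^0.49 = 26000^0.49 = 145.7
g^-0.22 = 9.81^-0.22 = 0.6051
(sin 20°)^0.397 = 0.3420^0.397 = 0.6531
D = 1.15 × 6.661 × 145.7 × 0.6051 × 0.6531 = 441.1 m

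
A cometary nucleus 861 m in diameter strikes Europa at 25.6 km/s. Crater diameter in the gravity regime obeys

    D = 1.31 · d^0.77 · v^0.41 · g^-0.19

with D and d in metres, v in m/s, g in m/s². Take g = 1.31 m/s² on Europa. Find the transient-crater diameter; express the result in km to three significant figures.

D ≈ 14.5 km

In SI units: v = 25600 m/s.
d^0.77 = 861^0.77 = 182.0
v^0.41 = 25600^0.41 = 64.18
g^-0.19 = 1.31^-0.19 = 0.9500
D = 1.31 × 182.0 × 64.18 × 0.9500 = 14537 m
   = 14.54 km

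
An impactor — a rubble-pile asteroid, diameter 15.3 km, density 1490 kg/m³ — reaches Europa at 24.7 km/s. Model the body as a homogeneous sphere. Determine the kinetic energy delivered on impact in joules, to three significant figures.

d = 15300 m; v = 24700 m/s.
Mass m = (π/6) ρ d³ = (π/6) × 1490 × (15300)³ = 2.794 × 10^15 kg
E = ½ m v² = 0.5 × 2.794 × 10^15 × (24700)² = 8.523 × 10^23 J

E ≈ 8.52 × 10^23 J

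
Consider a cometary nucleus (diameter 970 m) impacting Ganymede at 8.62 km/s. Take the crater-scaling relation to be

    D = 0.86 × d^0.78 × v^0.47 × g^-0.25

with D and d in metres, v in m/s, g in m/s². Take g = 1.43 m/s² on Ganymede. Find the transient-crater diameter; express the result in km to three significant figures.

D ≈ 11.9 km

In SI units: v = 8620 m/s.
d^0.78 = 970^0.78 = 213.6
v^0.47 = 8620^0.47 = 70.74
g^-0.25 = 1.43^-0.25 = 0.9145
D = 0.86 × 213.6 × 70.74 × 0.9145 = 11884 m
   = 11.88 km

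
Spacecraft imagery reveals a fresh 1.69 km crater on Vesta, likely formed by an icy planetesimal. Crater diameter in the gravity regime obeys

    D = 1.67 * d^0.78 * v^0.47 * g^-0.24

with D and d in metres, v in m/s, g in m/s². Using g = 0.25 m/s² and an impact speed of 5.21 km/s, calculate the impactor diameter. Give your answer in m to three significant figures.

d ≈ 26.8 m

Rearranging for d: d = [D / (1.67 · 5210^0.47 · 0.25^-0.24)]^(1/0.78).
D = 1690 m.
5210^0.47 = 55.84
0.25^-0.24 = 1.395
Denominator = 1.67 × 55.84 × 1.395 = 130.1
D / 130.1 = 1690 / 130.1 = 12.99
d = 12.99^(1/0.78) = 12.99^1.2821 = 26.78 m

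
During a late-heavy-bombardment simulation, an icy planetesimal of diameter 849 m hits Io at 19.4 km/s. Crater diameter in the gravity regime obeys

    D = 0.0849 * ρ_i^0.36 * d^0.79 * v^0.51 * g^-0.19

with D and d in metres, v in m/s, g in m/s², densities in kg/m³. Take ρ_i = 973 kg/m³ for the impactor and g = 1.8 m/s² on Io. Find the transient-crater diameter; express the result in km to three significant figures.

In SI units: v = 19400 m/s.
ρ_i^0.36 = 973^0.36 = 11.90
d^0.79 = 849^0.79 = 206.0
v^0.51 = 19400^0.51 = 153.7
g^-0.19 = 1.8^-0.19 = 0.8943
D = 0.0849 × 11.90 × 206.0 × 153.7 × 0.8943 = 28607 m
   = 28.61 km

D ≈ 28.6 km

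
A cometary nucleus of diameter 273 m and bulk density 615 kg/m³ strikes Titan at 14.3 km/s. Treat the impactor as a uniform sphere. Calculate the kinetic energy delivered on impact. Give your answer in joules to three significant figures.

E ≈ 6.70 × 10^17 J

v = 14300 m/s.
Mass m = (π/6) ρ d³ = (π/6) × 615 × (273)³ = 6.552 × 10^9 kg
E = ½ m v² = 0.5 × 6.552 × 10^9 × (14300)² = 6.699 × 10^17 J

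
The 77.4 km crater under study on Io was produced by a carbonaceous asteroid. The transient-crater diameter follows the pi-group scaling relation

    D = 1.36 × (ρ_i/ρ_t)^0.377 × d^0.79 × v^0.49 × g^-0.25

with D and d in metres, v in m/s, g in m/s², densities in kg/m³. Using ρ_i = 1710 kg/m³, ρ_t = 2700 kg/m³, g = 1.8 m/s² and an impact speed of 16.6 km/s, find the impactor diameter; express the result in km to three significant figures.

Rearranging for d: d = [D / (1.36 · (1710/2700)^0.377 · 16600^0.49 · 1.8^-0.25)]^(1/0.79).
D = 77400 m.
(1710/2700)^0.377 = 0.8418
16600^0.49 = 116.9
1.8^-0.25 = 0.8633
Denominator = 1.36 × 0.8418 × 116.9 × 0.8633 = 115.5
D / 115.5 = 77400 / 115.5 = 670.1
d = 670.1^(1/0.79) = 670.1^1.2658 = 3779 m

d ≈ 3.78 km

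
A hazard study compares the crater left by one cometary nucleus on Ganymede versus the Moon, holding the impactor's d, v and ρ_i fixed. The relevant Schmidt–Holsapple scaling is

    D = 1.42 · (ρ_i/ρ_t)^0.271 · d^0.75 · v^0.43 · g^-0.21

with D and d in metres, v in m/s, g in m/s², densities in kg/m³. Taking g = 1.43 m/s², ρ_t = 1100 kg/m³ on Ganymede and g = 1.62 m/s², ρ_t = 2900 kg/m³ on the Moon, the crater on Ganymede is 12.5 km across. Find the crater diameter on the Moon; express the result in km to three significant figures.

The impactor-only factors (d, v, ρ_i) cancel in the ratio, leaving D_Moon/D_Ganymede = (g_Moon/g_Ganymede)^-0.21 · (ρ_t,Ganymede/ρ_t,Moon)^0.271.
(1.62/1.43)^-0.21 = 1.133^-0.21 = 0.9741
(1100/2900)^0.271 = 0.3793^0.271 = 0.7690
Ratio = 0.9741 × 0.7690 = 0.7491
D_Moon = 0.7491 × 12.5 km = 9.36 km

D ≈ 9.36 km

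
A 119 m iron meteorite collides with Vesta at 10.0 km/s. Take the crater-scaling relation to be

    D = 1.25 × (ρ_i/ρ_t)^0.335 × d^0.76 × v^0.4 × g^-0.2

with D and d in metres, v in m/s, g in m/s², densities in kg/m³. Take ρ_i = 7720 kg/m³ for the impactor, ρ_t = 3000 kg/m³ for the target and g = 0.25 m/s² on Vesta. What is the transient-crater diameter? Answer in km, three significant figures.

D ≈ 3.41 km

In SI units: v = 10000 m/s.
(ρ_i/ρ_t)^0.335 = (7720/3000)^0.335 = 1.373
d^0.76 = 119^0.76 = 37.79
v^0.4 = 10000^0.4 = 39.81
g^-0.2 = 0.25^-0.2 = 1.320
D = 1.25 × 1.373 × 37.79 × 39.81 × 1.320 = 3408 m
   = 3.408 km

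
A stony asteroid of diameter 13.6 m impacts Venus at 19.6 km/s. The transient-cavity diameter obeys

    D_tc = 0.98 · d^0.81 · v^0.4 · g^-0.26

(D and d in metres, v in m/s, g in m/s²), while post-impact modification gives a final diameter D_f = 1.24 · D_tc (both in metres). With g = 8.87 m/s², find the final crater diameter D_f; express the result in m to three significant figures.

D_f ≈ 297 m

v = 19600 m/s.
d^0.81 = 13.6^0.81 = 8.283
v^0.4 = 19600^0.4 = 52.11
g^-0.26 = 8.87^-0.26 = 0.5669
D_tc = 0.98 × 8.283 × 52.11 × 0.5669 = 239.8 m
D_f = 1.24 × 239.8 = 297.4 m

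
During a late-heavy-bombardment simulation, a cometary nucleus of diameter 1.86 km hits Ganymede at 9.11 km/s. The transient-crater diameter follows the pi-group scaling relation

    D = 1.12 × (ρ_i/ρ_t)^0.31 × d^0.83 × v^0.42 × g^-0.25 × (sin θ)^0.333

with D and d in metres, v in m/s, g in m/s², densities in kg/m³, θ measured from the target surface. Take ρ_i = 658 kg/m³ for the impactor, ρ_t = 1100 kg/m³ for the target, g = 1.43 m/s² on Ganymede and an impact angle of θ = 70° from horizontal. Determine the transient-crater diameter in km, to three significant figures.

In SI units: d = 1860 m, v = 9110 m/s.
(ρ_i/ρ_t)^0.31 = (658/1100)^0.31 = 0.8527
d^0.83 = 1860^0.83 = 517.2
v^0.42 = 9110^0.42 = 46.03
g^-0.25 = 1.43^-0.25 = 0.9145
(sin 70°)^0.333 = 0.9397^0.333 = 0.9795
D = 1.12 × 0.8527 × 517.2 × 46.03 × 0.9145 × 0.9795 = 20366 m
   = 20.37 km

D ≈ 20.4 km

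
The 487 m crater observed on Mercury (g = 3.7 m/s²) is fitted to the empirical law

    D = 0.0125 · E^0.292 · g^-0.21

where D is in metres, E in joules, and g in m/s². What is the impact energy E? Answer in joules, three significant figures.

E ≈ 1.35 × 10^16 J

Rearranging: E = [D / (0.0125 · g^-0.21)]^(1/0.292).
g^-0.21 = 3.7^-0.21 = 0.7598
D / (0.0125 × 0.7598) = 487 / (9.498 × 10^-3) = 5.127 × 10^4
E = (5.127 × 10^4)^3.4247 = 1.349 × 10^16 J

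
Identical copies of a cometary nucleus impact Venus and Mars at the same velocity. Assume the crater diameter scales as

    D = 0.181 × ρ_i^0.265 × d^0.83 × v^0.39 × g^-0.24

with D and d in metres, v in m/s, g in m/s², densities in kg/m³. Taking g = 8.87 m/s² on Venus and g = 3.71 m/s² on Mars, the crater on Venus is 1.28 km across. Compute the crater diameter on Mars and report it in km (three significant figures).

All impactor-dependent factors cancel in the ratio, leaving D_Mars/D_Venus = (g_Mars/g_Venus)^-0.24.
(3.71/8.87)^-0.24 = 0.4183^-0.24 = 1.233
D_Mars = 1.233 × 1.28 km = 1.58 km

D ≈ 1.58 km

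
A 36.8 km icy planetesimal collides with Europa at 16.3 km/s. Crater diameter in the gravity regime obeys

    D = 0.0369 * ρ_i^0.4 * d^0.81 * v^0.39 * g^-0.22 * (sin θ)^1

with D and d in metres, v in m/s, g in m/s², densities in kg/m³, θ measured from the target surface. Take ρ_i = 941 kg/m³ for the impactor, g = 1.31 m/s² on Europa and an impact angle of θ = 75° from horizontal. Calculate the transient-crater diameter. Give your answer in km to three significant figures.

D ≈ 114 km

In SI units: d = 36800 m, v = 16300 m/s.
ρ_i^0.4 = 941^0.4 = 15.47
d^0.81 = 36800^0.81 = 4993
v^0.39 = 16300^0.39 = 43.93
g^-0.22 = 1.31^-0.22 = 0.9423
(sin 75°)^1 = 0.9659^1 = 0.9659
D = 0.0369 × 15.47 × 4993 × 43.93 × 0.9423 × 0.9659 = 1.140 × 10^5 m
   = 114.0 km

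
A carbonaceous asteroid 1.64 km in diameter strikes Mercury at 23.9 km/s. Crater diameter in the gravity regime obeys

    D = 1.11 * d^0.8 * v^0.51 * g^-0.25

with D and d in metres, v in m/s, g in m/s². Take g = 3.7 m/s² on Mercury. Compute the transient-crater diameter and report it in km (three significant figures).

In SI units: d = 1640 m, v = 23900 m/s.
d^0.8 = 1640^0.8 = 373.1
v^0.51 = 23900^0.51 = 171.0
g^-0.25 = 3.7^-0.25 = 0.7210
D = 1.11 × 373.1 × 171.0 × 0.7210 = 51060 m
   = 51.06 km

D ≈ 51.1 km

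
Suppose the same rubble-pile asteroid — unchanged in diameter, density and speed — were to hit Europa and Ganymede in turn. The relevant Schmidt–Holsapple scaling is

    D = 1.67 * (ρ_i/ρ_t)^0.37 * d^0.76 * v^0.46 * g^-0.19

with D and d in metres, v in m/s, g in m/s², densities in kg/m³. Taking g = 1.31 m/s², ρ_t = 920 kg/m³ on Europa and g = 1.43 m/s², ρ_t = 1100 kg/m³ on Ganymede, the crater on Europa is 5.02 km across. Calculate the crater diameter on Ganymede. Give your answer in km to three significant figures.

D ≈ 4.62 km

The impactor-only factors (d, v, ρ_i) cancel in the ratio, leaving D_Ganymede/D_Europa = (g_Ganymede/g_Europa)^-0.19 · (ρ_t,Europa/ρ_t,Ganymede)^0.37.
(1.43/1.31)^-0.19 = 1.092^-0.19 = 0.9834
(920/1100)^0.37 = 0.8364^0.37 = 0.9360
Ratio = 0.9834 × 0.9360 = 0.9205
D_Ganymede = 0.9205 × 5.02 km = 4.62 km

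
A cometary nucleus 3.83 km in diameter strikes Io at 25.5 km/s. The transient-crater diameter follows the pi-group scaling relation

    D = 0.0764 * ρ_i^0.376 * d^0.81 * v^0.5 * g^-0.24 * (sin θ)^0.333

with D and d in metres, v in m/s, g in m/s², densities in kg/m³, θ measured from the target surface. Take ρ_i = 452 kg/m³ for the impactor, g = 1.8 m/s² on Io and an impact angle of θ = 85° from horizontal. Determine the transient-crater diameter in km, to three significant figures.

D ≈ 84.2 km

In SI units: d = 3830 m, v = 25500 m/s.
ρ_i^0.376 = 452^0.376 = 9.962
d^0.81 = 3830^0.81 = 798.7
v^0.5 = 25500^0.5 = 159.7
g^-0.24 = 1.8^-0.24 = 0.8684
(sin 85°)^0.333 = 0.9962^0.333 = 0.9987
D = 0.0764 × 9.962 × 798.7 × 159.7 × 0.8684 × 0.9987 = 84194 m
   = 84.19 km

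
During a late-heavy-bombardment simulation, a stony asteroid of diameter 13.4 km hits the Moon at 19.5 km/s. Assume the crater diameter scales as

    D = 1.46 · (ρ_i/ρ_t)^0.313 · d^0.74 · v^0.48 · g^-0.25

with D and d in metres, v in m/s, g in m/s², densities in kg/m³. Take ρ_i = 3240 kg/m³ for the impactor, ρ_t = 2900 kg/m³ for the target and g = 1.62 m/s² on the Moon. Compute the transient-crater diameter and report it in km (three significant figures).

In SI units: d = 13400 m, v = 19500 m/s.
(ρ_i/ρ_t)^0.313 = (3240/2900)^0.313 = 1.035
d^0.74 = 13400^0.74 = 1133
v^0.48 = 19500^0.48 = 114.6
g^-0.25 = 1.62^-0.25 = 0.8864
D = 1.46 × 1.035 × 1133 × 114.6 × 0.8864 = 1.739 × 10^5 m
   = 173.9 km

D ≈ 174 km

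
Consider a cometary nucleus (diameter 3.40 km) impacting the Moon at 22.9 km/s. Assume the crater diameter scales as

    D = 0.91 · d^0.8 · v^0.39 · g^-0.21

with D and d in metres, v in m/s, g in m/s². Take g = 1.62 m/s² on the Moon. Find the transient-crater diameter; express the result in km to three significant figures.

D ≈ 27.6 km

In SI units: d = 3400 m, v = 22900 m/s.
d^0.8 = 3400^0.8 = 668.6
v^0.39 = 22900^0.39 = 50.16
g^-0.21 = 1.62^-0.21 = 0.9037
D = 0.91 × 668.6 × 50.16 × 0.9037 = 27580 m
   = 27.58 km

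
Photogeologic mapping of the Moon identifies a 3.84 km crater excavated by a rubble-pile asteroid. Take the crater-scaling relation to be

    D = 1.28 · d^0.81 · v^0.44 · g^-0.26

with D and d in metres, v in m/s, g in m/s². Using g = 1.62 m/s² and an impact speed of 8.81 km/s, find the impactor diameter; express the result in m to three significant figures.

Rearranging for d: d = [D / (1.28 · 8810^0.44 · 1.62^-0.26)]^(1/0.81).
D = 3840 m.
8810^0.44 = 54.42
1.62^-0.26 = 0.8821
Denominator = 1.28 × 54.42 × 0.8821 = 61.44
D / 61.44 = 3840 / 61.44 = 62.50
d = 62.50^(1/0.81) = 62.50^1.2346 = 164.9 m

d ≈ 165 m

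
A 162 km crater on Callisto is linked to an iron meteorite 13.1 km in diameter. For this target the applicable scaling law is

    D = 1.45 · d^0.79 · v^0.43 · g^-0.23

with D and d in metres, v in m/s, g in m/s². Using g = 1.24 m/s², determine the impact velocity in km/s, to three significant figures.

Rearranging for v: v = [D / (1.45 · 13100^0.79 · 1.24^-0.23)]^(1/0.43).
D = 162000 m.
13100^0.79 = 1789
1.24^-0.23 = 0.9517
Denominator = 1.45 × 1789 × 0.9517 = 2469
D / 2469 = 162000 / 2469 = 65.61
v = 65.61^(1/0.43) = 65.61^2.3256 = 16809 m/s

v ≈ 16.8 km/s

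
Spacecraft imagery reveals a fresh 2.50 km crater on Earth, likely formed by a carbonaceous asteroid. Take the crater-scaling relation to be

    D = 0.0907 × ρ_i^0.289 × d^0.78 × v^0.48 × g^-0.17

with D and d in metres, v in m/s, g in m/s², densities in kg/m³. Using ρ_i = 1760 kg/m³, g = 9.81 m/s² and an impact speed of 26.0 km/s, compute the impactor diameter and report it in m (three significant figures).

d ≈ 97.6 m

Rearranging for d: d = [D / (0.0907 · 1760^0.289 · 26000^0.48 · 9.81^-0.17)]^(1/0.78).
D = 2500 m.
1760^0.289 = 8.669
26000^0.48 = 131.6
9.81^-0.17 = 0.6783
Denominator = 0.0907 × 8.669 × 131.6 × 0.6783 = 70.19
D / 70.19 = 2500 / 70.19 = 35.62
d = 35.62^(1/0.78) = 35.62^1.2821 = 97.59 m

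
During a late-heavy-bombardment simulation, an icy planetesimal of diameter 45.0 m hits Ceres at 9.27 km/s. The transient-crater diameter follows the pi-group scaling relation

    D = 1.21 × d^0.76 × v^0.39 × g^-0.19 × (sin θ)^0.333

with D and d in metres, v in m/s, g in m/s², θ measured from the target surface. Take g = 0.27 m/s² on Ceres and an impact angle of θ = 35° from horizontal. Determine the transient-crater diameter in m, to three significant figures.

In SI units: v = 9270 m/s.
d^0.76 = 45^0.76 = 18.05
v^0.39 = 9270^0.39 = 35.25
g^-0.19 = 0.27^-0.19 = 1.282
(sin 35°)^0.333 = 0.5736^0.333 = 0.8310
D = 1.21 × 18.05 × 35.25 × 1.282 × 0.8310 = 820.2 m

D ≈ 820 m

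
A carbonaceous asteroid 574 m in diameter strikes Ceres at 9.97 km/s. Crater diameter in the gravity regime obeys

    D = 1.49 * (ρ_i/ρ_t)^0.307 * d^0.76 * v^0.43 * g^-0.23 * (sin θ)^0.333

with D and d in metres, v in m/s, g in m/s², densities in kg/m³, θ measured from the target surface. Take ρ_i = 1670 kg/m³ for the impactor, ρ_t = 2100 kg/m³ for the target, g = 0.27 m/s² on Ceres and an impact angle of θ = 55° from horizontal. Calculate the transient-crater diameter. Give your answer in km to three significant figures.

D ≈ 11.5 km

In SI units: v = 9970 m/s.
(ρ_i/ρ_t)^0.307 = (1670/2100)^0.307 = 0.9321
d^0.76 = 574^0.76 = 125.0
v^0.43 = 9970^0.43 = 52.41
g^-0.23 = 0.27^-0.23 = 1.351
(sin 55°)^0.333 = 0.8192^0.333 = 0.9357
D = 1.49 × 0.9321 × 125.0 × 52.41 × 1.351 × 0.9357 = 11502 m
   = 11.50 km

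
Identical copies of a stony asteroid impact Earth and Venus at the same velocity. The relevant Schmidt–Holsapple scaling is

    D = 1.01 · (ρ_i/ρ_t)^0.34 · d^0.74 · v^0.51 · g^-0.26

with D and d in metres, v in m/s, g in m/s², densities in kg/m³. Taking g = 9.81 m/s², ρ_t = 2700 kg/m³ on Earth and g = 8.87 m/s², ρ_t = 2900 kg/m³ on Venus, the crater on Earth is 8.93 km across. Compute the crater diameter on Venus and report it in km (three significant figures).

D ≈ 8.95 km

The impactor-only factors (d, v, ρ_i) cancel in the ratio, leaving D_Venus/D_Earth = (g_Venus/g_Earth)^-0.26 · (ρ_t,Earth/ρ_t,Venus)^0.34.
(8.87/9.81)^-0.26 = 0.9042^-0.26 = 1.027
(2700/2900)^0.34 = 0.9310^0.34 = 0.9760
Ratio = 1.027 × 0.9760 = 1.002
D_Venus = 1.002 × 8.93 km = 8.95 km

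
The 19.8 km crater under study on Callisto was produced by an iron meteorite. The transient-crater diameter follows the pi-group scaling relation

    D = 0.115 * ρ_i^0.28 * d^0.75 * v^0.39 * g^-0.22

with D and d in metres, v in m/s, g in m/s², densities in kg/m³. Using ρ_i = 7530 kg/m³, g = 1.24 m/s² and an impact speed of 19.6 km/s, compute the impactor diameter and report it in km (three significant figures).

Rearranging for d: d = [D / (0.115 · 7530^0.28 · 19600^0.39 · 1.24^-0.22)]^(1/0.75).
D = 19800 m.
7530^0.28 = 12.18
19600^0.39 = 47.20
1.24^-0.22 = 0.9538
Denominator = 0.115 × 12.18 × 47.20 × 0.9538 = 63.06
D / 63.06 = 19800 / 63.06 = 314.0
d = 314.0^(1/0.75) = 314.0^1.3333 = 2134 m

d ≈ 2.13 km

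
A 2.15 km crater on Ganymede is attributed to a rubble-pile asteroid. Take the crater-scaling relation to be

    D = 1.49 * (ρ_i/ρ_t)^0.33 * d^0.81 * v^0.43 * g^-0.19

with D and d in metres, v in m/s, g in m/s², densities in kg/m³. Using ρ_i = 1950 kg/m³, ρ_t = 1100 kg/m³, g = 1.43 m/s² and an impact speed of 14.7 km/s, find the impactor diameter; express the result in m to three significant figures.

Rearranging for d: d = [D / (1.49 · (1950/1100)^0.33 · 14700^0.43 · 1.43^-0.19)]^(1/0.81).
D = 2150 m.
(1950/1100)^0.33 = 1.208
14700^0.43 = 61.94
1.43^-0.19 = 0.9343
Denominator = 1.49 × 1.208 × 61.94 × 0.9343 = 104.2
D / 104.2 = 2150 / 104.2 = 20.63
d = 20.63^(1/0.81) = 20.63^1.2346 = 41.96 m

d ≈ 42.0 m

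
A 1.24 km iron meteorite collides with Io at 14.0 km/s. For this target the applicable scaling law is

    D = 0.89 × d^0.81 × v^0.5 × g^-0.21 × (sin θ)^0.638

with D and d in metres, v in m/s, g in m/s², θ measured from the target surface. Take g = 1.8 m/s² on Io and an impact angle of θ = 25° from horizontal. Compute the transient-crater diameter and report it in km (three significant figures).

D ≈ 17.2 km

In SI units: d = 1240 m, v = 14000 m/s.
d^0.81 = 1240^0.81 = 320.4
v^0.5 = 14000^0.5 = 118.3
g^-0.21 = 1.8^-0.21 = 0.8839
(sin 25°)^0.638 = 0.4226^0.638 = 0.5772
D = 0.89 × 320.4 × 118.3 × 0.8839 × 0.5772 = 17211 m
   = 17.21 km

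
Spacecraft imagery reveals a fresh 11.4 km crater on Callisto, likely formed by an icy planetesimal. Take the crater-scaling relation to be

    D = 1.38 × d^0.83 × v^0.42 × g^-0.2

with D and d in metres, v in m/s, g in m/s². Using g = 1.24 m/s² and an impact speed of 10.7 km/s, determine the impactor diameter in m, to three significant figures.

Rearranging for d: d = [D / (1.38 · 10700^0.42 · 1.24^-0.2)]^(1/0.83).
D = 11400 m.
10700^0.42 = 49.24
1.24^-0.2 = 0.9579
Denominator = 1.38 × 49.24 × 0.9579 = 65.09
D / 65.09 = 11400 / 65.09 = 175.1
d = 175.1^(1/0.83) = 175.1^1.2048 = 504.3 m

d ≈ 504 m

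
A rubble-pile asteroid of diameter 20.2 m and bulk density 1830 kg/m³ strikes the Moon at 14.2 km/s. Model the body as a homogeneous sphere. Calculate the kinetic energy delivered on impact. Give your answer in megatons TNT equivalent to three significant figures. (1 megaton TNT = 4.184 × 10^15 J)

v = 14200 m/s.
Mass m = (π/6) ρ d³ = (π/6) × 1830 × (20.2)³ = 7.898 × 10^6 kg
E = ½ m v² = 0.5 × 7.898 × 10^6 × (14200)² = 7.963 × 10^14 J
   = 7.963 × 10^14 / 4.184×10^15 = 0.1903 Mt

E ≈ 0.190 Mt TNT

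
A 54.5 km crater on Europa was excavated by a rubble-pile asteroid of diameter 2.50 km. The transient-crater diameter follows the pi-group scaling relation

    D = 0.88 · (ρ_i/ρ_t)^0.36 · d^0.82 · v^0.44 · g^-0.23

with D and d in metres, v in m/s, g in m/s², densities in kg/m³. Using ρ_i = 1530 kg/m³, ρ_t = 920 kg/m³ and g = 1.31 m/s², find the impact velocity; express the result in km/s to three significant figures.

Rearranging for v: v = [D / (0.88 · (1530/920)^0.36 · 2500^0.82 · 1.31^-0.23)]^(1/0.44).
D = 54500 m.
(1530/920)^0.36 = 1.201
2500^0.82 = 611.4
1.31^-0.23 = 0.9398
Denominator = 0.88 × 1.201 × 611.4 × 0.9398 = 607.3
D / 607.3 = 54500 / 607.3 = 89.74
v = 89.74^(1/0.44) = 89.74^2.2727 = 27451 m/s

v ≈ 27.5 km/s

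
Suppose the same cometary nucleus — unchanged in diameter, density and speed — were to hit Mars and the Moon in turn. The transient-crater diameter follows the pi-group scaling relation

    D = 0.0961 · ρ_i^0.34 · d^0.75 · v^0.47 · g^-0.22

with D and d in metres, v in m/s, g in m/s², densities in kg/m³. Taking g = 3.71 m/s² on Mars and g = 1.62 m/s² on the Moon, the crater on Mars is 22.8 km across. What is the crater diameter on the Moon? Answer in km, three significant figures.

All impactor-dependent factors cancel in the ratio, leaving D_Moon/D_Mars = (g_Moon/g_Mars)^-0.22.
(1.62/3.71)^-0.22 = 0.4367^-0.22 = 1.200
D_Moon = 1.200 × 22.8 km = 27.4 km

D ≈ 27.4 km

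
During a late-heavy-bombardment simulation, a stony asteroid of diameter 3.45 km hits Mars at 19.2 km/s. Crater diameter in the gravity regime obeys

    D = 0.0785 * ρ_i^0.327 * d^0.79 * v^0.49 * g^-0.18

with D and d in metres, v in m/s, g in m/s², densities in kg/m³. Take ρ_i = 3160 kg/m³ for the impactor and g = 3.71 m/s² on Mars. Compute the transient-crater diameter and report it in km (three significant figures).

In SI units: d = 3450 m, v = 19200 m/s.
ρ_i^0.327 = 3160^0.327 = 13.94
d^0.79 = 3450^0.79 = 623.6
v^0.49 = 19200^0.49 = 125.6
g^-0.18 = 3.71^-0.18 = 0.7898
D = 0.0785 × 13.94 × 623.6 × 125.6 × 0.7898 = 67693 m
   = 67.69 km

D ≈ 67.7 km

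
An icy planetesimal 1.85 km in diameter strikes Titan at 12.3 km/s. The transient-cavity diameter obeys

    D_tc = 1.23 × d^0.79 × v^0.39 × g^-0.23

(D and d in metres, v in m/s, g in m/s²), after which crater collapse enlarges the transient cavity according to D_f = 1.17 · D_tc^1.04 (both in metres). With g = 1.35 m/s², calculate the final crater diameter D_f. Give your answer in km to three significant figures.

In SI: d = 1850 m, v = 12300 m/s.
d^0.79 = 1850^0.79 = 381.1
v^0.39 = 12300^0.39 = 39.36
g^-0.23 = 1.35^-0.23 = 0.9333
D_tc = 1.23 × 381.1 × 39.36 × 0.9333 = 17220 m
D_f = 1.17 × (17220)^1.04 = 29762 m
     = 29.76 km

D_f ≈ 29.8 km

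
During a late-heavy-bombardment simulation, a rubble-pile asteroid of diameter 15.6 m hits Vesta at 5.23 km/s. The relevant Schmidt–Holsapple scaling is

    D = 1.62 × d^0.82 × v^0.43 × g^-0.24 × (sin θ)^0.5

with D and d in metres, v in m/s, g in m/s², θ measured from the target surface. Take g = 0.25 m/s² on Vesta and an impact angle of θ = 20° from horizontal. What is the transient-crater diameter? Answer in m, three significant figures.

D ≈ 499 m

In SI units: v = 5230 m/s.
d^0.82 = 15.6^0.82 = 9.514
v^0.43 = 5230^0.43 = 39.72
g^-0.24 = 0.25^-0.24 = 1.395
(sin 20°)^0.5 = 0.3420^0.5 = 0.5848
D = 1.62 × 9.514 × 39.72 × 1.395 × 0.5848 = 499.4 m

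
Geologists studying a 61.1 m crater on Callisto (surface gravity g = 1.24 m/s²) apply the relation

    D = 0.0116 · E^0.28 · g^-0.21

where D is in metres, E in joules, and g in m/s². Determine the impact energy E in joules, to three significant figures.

E ≈ 2.30 × 10^13 J

Rearranging: E = [D / (0.0116 · g^-0.21)]^(1/0.28).
g^-0.21 = 1.24^-0.21 = 0.9558
D / (0.0116 × 0.9558) = 61.1 / (0.01109) = 5.509 × 10^3
E = (5.509 × 10^3)^3.5714 = 2.295 × 10^13 J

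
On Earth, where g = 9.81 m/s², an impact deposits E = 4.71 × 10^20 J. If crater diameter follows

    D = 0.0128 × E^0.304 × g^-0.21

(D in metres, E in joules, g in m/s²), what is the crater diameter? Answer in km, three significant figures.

D ≈ 15.3 km

E^0.304 = (4.71 × 10^20)^0.304 = 1.926 × 10^6
g^-0.21 = 9.81^-0.21 = 0.6191
D = 0.0128 × 1.926 × 10^6 × 0.6191 = 15263 m
   = 15.26 km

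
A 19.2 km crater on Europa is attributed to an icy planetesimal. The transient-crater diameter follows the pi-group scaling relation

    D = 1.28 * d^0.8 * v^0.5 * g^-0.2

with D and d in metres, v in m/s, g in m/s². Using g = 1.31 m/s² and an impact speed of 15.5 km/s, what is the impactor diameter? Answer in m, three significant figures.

Rearranging for d: d = [D / (1.28 · 15500^0.5 · 1.31^-0.2)]^(1/0.8).
D = 19200 m.
15500^0.5 = 124.5
1.31^-0.2 = 0.9474
Denominator = 1.28 × 124.5 × 0.9474 = 151.0
D / 151.0 = 19200 / 151.0 = 127.2
d = 127.2^(1/0.8) = 127.2^1.25 = 427.2 m

d ≈ 427 m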